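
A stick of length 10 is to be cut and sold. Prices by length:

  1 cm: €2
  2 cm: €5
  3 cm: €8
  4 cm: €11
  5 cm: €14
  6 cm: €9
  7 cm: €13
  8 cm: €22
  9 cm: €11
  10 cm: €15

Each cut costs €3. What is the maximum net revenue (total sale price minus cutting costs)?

Let v[k] be the best obtainable value from length k. For each k, try every first piece i and keep the best of price[i] + v[k−i] minus the 3 cut fee when i<k.
v[1] = 2
v[2] = max(2+2-3, 5+0) = 5
v[3] = max(2+5-3, 5+2-3, 8+0) = 8
v[4] = max(2+8-3, 5+5-3, 8+2-3, 11+0) = 11
v[5] = max(2+11-3, 5+8-3, 8+5-3, 11+2-3, 14+0) = 14
v[6] = max(2+14-3, 5+11-3, 8+8-3, 11+5-3, 14+2-3, 9+0) = 13
v[7] = max(2+13-3, 5+14-3, 8+11-3, …, 9+2-3, 13+0) = 16
v[8] = max(2+16-3, 5+13-3, 8+14-3, …, 13+2-3, 22+0) = 22
v[9] = max(2+22-3, 5+16-3, 8+13-3, …, 22+2-3, 11+0) = 22
v[10] = max(2+22-3, 5+22-3, 8+16-3, …, 11+2-3, 15+0) = 25
One optimal plan: pieces 5 + 5 (1 cut) → €28 − €3 = €25.

25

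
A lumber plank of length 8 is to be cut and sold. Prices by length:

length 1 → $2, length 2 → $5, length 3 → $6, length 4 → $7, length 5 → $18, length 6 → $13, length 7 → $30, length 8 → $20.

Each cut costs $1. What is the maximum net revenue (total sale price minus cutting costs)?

31

Consider every possible first cut. v[k] is the best of p[i]+v[k−i] over all sellable i≤k, charging 1 whenever i<k.
v[1] = 2
v[2] = max(2+2-1, 5+0) = 5
v[3] = max(2+5-1, 5+2-1, 6+0) = 6
v[4] = max(2+6-1, 5+5-1, 6+2-1, 7+0) = 9
v[5] = max(2+9-1, 5+6-1, 6+5-1, 7+2-1, 18+0) = 18
v[6] = max(2+18-1, 5+9-1, 6+6-1, 7+5-1, 18+2-1, 13+0) = 19
v[7] = max(2+19-1, 5+18-1, 6+9-1, …, 13+2-1, 30+0) = 30
v[8] = max(2+30-1, 5+19-1, 6+18-1, …, 30+2-1, 20+0) = 31
One optimal plan: pieces 7 + 1 (1 cut) → $32 − $1 = $31.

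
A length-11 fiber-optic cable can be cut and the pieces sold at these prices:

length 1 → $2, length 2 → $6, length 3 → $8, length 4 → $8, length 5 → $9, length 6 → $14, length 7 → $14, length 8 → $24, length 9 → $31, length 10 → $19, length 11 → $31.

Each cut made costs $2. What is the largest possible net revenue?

35

Build r[k] bottom-up: r[k] = max over allowed piece i of (p[i] + r[k−i]) − 2 per cut.
r[1] = 2
r[2] = 6
r[3] = 8
r[4] = 10  (first piece 2, then r[2]=6)
r[5] = 12  (first piece 2, then r[3]=8)
r[6] = 14  (first piece 2, then r[4]=10)
r[7] = 16  (first piece 2, then r[5]=12)
r[8] = 24
r[9] = 31
r[10] = 31  (first piece 1, then r[9]=31)
r[11] = 35  (first piece 2, then r[9]=31)
One optimal plan: pieces 9 + 2 (1 cut) → $37 − $2 = $35.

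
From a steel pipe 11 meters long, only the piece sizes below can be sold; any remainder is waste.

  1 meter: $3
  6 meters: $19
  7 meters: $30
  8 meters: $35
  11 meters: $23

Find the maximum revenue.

44

Build best[k] bottom-up: best[k] = max over allowed piece i of (p[i] + best[k−i]).
best[1] = 3
best[2] = 6  (first piece 1, then best[1]=3)
best[3] = 9  (first piece 1, then best[2]=6)
best[4] = 12  (first piece 1, then best[3]=9)
best[5] = 15  (first piece 1, then best[4]=12)
best[6] = 19
best[7] = 30
best[8] = 35
best[9] = 38  (first piece 1, then best[8]=35)
best[10] = 41  (first piece 1, then best[9]=38)
best[11] = 44  (first piece 1, then best[10]=41)
One optimal cutting: 8 + 1 + 1 + 1 → $44.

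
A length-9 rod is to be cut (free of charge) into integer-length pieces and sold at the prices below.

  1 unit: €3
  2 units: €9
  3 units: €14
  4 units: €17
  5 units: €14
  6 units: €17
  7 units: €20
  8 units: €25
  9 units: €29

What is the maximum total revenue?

42

Let r[k] be the best obtainable value from length k. For each k, try every first piece i and keep the best of price[i] + r[k−i].
r[1] = 3
r[2] = max(3+3, 9+0) = 9
r[3] = max(3+9, 9+3, 14+0) = 14
r[4] = max(3+14, 9+9, 14+3, 17+0) = 18
r[5] = max(3+18, 9+14, 14+9, 17+3, 14+0) = 23
r[6] = max(3+23, 9+18, 14+14, 17+9, 14+3, 17+0) = 28
r[7] = max(3+28, 9+23, 14+18, …, 17+3, 20+0) = 32
r[8] = max(3+32, 9+28, 14+23, …, 20+3, 25+0) = 37
r[9] = max(3+37, 9+32, 14+28, …, 25+3, 29+0) = 42
One optimal cutting: 3 + 3 + 3 → €14 + €14 + €14 = €42.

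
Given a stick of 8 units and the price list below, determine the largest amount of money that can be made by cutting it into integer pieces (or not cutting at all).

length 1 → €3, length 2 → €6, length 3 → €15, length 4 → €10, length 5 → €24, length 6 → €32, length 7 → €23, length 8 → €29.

39

Consider every possible first cut. best[k] is the best of p[i]+best[k−i] over all sellable i≤k.
best[1] = 3
best[2] = max(3+3, 6+0) = 6
best[3] = max(3+6, 6+3, 15+0) = 15
best[4] = max(3+15, 6+6, 15+3, 10+0) = 18
best[5] = max(3+18, 6+15, 15+6, 10+3, 24+0) = 24
best[6] = max(3+24, 6+18, 15+15, 10+6, 24+3, 32+0) = 32
best[7] = max(3+32, 6+24, 15+18, …, 32+3, 23+0) = 35
best[8] = max(3+35, 6+32, 15+24, …, 23+3, 29+0) = 39
One optimal cutting: 5 + 3 → €24 + €15 = €39.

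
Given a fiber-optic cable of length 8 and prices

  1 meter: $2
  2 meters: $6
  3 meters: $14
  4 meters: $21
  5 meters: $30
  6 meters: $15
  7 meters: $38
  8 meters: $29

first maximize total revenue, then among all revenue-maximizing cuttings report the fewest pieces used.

2

Consider every possible first cut. r[k] is the best of p[i]+r[k−i] over all sellable i≤k.
r[1] = 2
r[2] = max(2+2, 6+0) = 6
r[3] = max(2+6, 6+2, 14+0) = 14
r[4] = max(2+14, 6+6, 14+2, 21+0) = 21
r[5] = max(2+21, 6+14, 14+6, 21+2, 30+0) = 30
r[6] = max(2+30, 6+21, 14+14, 21+6, 30+2, 15+0) = 32
r[7] = max(2+32, 6+30, 14+21, …, 15+2, 38+0) = 38
r[8] = max(2+38, 6+32, 14+30, …, 38+2, 29+0) = 44
Maximum revenue is $44.
Now minimize piece count subject to staying optimal: for each k, pieces[k] = 1 + min over i with p[i]+r[k−i]=r[k] of pieces[k−i].
pieces[5] = 1
pieces[6] = 2
pieces[7] = 1
pieces[8] = 2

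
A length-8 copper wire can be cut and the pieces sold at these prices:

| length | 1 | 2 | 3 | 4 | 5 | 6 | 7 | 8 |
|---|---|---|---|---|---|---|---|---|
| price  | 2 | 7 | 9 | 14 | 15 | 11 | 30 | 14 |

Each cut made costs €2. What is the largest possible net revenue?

Consider every possible first cut. r[k] is the best of p[i]+r[k−i] over all sellable i≤k, charging 2 whenever i<k.
r[1] = 2
r[2] = 7
r[3] = 9
r[4] = 14
r[5] = 15
r[6] = 19  (first piece 2, then r[4]=14)
r[7] = 30
r[8] = 30  (first piece 1, then r[7]=30)
One optimal plan: pieces 7 + 1 (1 cut) → €32 − €2 = €30.

30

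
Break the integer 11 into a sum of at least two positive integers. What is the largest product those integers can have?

Fill prod[k] for k=2..11: at each k try every first piece i and multiply by the better of (k−i) uncut or prod[k−i].
Small cases: prod[2]=1, prod[3]=2, prod[4]=4.
prod[5] = 2·max(3,2) = 2·3 = 6
prod[6] = 3·max(3,2) = 3·3 = 9
prod[7] = 2·max(5,6) = 2·6 = 12
prod[8] = 2·max(6,9) = 2·9 = 18
prod[9] = 3·max(6,9) = 3·9 = 27
prod[10] = 2·max(8,18) = 2·18 = 36
prod[11] = 2·max(9,27) = 2·27 = 54
One optimal split: 3 + 3 + 3 + 2; product 3·3·3·2 = 54.

54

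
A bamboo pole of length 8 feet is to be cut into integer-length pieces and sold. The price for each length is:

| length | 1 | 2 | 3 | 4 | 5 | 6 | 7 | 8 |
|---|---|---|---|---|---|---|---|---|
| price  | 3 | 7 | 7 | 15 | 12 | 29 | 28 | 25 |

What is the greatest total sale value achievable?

36

Let best[k] be the best obtainable value from length k. For each k, try every first piece i and keep the best of price[i] + best[k−i].
best[1] = 3
best[2] = max(3+3, 7+0) = 7
best[3] = max(3+7, 7+3, 7+0) = 10
best[4] = max(3+10, 7+7, 7+3, 15+0) = 15
best[5] = max(3+15, 7+10, 7+7, 15+3, 12+0) = 18
best[6] = max(3+18, 7+15, 7+10, 15+7, 12+3, 29+0) = 29
best[7] = max(3+29, 7+18, 7+15, …, 29+3, 28+0) = 32
best[8] = max(3+32, 7+29, 7+18, …, 28+3, 25+0) = 36
One optimal cutting: 6 + 2 → $29 + $7 = $36.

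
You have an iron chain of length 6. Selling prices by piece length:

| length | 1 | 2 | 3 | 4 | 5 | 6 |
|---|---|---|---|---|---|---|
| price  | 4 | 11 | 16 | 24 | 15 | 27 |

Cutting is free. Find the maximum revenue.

Build v[k] bottom-up: v[k] = max over allowed piece i of (p[i] + v[k−i]).
v[1] = 4
v[2] = max(4+4, 11+0) = 11
v[3] = max(4+11, 11+4, 16+0) = 16
v[4] = max(4+16, 11+11, 16+4, 24+0) = 24
v[5] = max(4+24, 11+16, 16+11, 24+4, 15+0) = 28
v[6] = max(4+28, 11+24, 16+16, 24+11, 15+4, 27+0) = 35
One optimal cutting: 4 + 2 → $24 + $11 = $35.

35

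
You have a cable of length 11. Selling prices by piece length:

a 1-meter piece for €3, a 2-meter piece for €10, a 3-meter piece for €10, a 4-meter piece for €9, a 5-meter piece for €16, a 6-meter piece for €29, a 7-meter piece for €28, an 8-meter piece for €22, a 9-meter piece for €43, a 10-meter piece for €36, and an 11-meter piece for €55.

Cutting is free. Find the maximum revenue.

55

Let r[k] be the best obtainable value from length k. For each k, try every first piece i and keep the best of price[i] + r[k−i].
r[1] = 3
r[2] = max(3+3, 10+0) = 10
r[3] = max(3+10, 10+3, 10+0) = 13
r[4] = max(3+13, 10+10, 10+3, 9+0) = 20
r[5] = max(3+20, 10+13, 10+10, 9+3, 16+0) = 23
r[6] = max(3+23, 10+20, 10+13, 9+10, 16+3, 29+0) = 30
r[7] = max(3+30, 10+23, 10+20, …, 29+3, 28+0) = 33
r[8] = max(3+33, 10+30, 10+23, …, 28+3, 22+0) = 40
r[9] = max(3+40, 10+33, 10+30, …, 22+3, 43+0) = 43
r[10] = max(3+43, 10+40, 10+33, …, 43+3, 36+0) = 50
r[11] = max(3+50, 10+43, 10+40, …, 36+3, 55+0) = 55
Best is to sell the whole 11-meter piece uncut for €55.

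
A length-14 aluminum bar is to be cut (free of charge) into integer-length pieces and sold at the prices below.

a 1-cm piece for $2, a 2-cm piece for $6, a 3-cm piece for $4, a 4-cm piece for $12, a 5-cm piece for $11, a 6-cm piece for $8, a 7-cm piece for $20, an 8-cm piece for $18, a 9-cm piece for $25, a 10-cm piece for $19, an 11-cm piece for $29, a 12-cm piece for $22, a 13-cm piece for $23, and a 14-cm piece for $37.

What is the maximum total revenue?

Let R[k] be the best obtainable value from length k. For each k, try every first piece i and keep the best of price[i] + R[k−i].
R[1] = 2
R[2] = max(2+2, 6+0) = 6
R[3] = max(2+6, 6+2, 4+0) = 8
R[4] = max(2+8, 6+6, 4+2, 12+0) = 12
R[5] = max(2+12, 6+8, 4+6, 12+2, 11+0) = 14
R[6] = max(2+14, 6+12, 4+8, 12+6, 11+2, 8+0) = 18
R[7] = max(2+18, 6+14, 4+12, …, 8+2, 20+0) = 20
R[8] = max(2+20, 6+18, 4+14, …, 20+2, 18+0) = 24
R[9] = max(2+24, 6+20, 4+18, …, 18+2, 25+0) = 26
R[10] = max(2+26, 6+24, 4+20, …, 25+2, 19+0) = 30
R[11] = max(2+30, 6+26, 4+24, …, 19+2, 29+0) = 32
R[12] = max(2+32, 6+30, 4+26, …, 29+2, 22+0) = 36
R[13] = max(2+36, 6+32, 4+30, …, 22+2, 23+0) = 38
R[14] = max(2+38, 6+36, 4+32, …, 23+2, 37+0) = 42
One optimal cutting: 2 + 2 + 2 + 2 + 2 + 2 + 2 → $6 + $6 + $6 + $6 + $6 + $6 + $6 = $42.

42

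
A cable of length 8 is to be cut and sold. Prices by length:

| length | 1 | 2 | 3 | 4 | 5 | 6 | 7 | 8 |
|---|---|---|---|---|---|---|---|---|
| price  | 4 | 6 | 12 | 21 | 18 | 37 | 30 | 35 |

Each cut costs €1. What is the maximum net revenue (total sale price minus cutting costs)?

Consider every possible first cut. net[k] is the best of p[i]+net[k−i] over all sellable i≤k, charging 1 whenever i<k.
net[1] = 4
net[2] = max(4+4-1, 6+0) = 7
net[3] = max(4+7-1, 6+4-1, 12+0) = 12
net[4] = max(4+12-1, 6+7-1, 12+4-1, 21+0) = 21
net[5] = max(4+21-1, 6+12-1, 12+7-1, 21+4-1, 18+0) = 24
net[6] = max(4+24-1, 6+21-1, 12+12-1, 21+7-1, 18+4-1, 37+0) = 37
net[7] = max(4+37-1, 6+24-1, 12+21-1, …, 37+4-1, 30+0) = 40
net[8] = max(4+40-1, 6+37-1, 12+24-1, …, 30+4-1, 35+0) = 43
One optimal plan: pieces 6 + 1 + 1 (2 cuts) → €45 − €2 = €43.

43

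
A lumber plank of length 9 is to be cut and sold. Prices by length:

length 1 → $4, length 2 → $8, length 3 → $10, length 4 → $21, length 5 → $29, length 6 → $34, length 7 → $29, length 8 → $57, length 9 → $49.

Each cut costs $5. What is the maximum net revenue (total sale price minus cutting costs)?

56

Let net[k] be the best obtainable value from length k. For each k, try every first piece i and keep the best of price[i] + net[k−i] minus the 5 cut fee when i<k.
net[1] = 4
net[2] = max(4+4-5, 8+0) = 8
net[3] = max(4+8-5, 8+4-5, 10+0) = 10
net[4] = max(4+10-5, 8+8-5, 10+4-5, 21+0) = 21
net[5] = max(4+21-5, 8+10-5, 10+8-5, 21+4-5, 29+0) = 29
net[6] = max(4+29-5, 8+21-5, 10+10-5, 21+8-5, 29+4-5, 34+0) = 34
net[7] = max(4+34-5, 8+29-5, 10+21-5, …, 34+4-5, 29+0) = 33
net[8] = max(4+33-5, 8+34-5, 10+29-5, …, 29+4-5, 57+0) = 57
net[9] = max(4+57-5, 8+33-5, 10+34-5, …, 57+4-5, 49+0) = 56
One optimal plan: pieces 8 + 1 (1 cut) → $61 − $5 = $56.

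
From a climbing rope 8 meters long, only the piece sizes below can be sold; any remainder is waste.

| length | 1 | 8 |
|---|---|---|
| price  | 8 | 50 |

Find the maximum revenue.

64

Consider every possible first cut. r[k] is the best of p[i]+r[k−i] over all sellable i≤k.
r[1] = 8
r[2] = 16  (first piece 1, then r[1]=8)
r[3] = 24  (first piece 1, then r[2]=16)
r[4] = 32  (first piece 1, then r[3]=24)
r[5] = 40  (first piece 1, then r[4]=32)
r[6] = 48  (first piece 1, then r[5]=40)
r[7] = 56  (first piece 1, then r[6]=48)
r[8] = 64  (first piece 1, then r[7]=56)
One optimal cutting: 1 + 1 + 1 + 1 + 1 + 1 + 1 + 1 → €64.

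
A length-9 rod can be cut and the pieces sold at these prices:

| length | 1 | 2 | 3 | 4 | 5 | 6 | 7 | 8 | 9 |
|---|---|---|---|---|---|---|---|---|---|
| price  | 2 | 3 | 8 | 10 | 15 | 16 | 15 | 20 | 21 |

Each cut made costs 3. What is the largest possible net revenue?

22

Build v[k] bottom-up: v[k] = max over allowed piece i of (p[i] + v[k−i]) − 3 per cut.
v[1] = 2
v[2] = 3
v[3] = 8
v[4] = 10
v[5] = 15
v[6] = 16
v[7] = 15  (first piece 1, then v[6]=16)
v[8] = 20  (first piece 3, then v[5]=15)
v[9] = 22  (first piece 4, then v[5]=15)
One optimal plan: pieces 5 + 4 (1 cut) → 25 − 3 = 22.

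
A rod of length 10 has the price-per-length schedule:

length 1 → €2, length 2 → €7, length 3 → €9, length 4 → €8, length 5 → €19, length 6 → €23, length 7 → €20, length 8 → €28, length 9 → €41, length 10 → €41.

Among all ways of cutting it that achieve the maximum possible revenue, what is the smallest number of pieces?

2

Let r[k] be the best obtainable value from length k. For each k, try every first piece i and keep the best of price[i] + r[k−i].
r[1] = 2
r[2] = 7
r[3] = 9  (first piece 1, then r[2]=7)
r[4] = 14  (first piece 2, then r[2]=7)
r[5] = 19
r[6] = 23
r[7] = 26  (first piece 2, then r[5]=19)
r[8] = 30  (first piece 2, then r[6]=23)
r[9] = 41
r[10] = 43  (first piece 1, then r[9]=41)
Maximum revenue is €43.
Now minimize piece count subject to staying optimal: for each k, pieces[k] = 1 + min over i with p[i]+r[k−i]=r[k] of pieces[k−i].
pieces[7] = 2
pieces[8] = 2
pieces[9] = 1
pieces[10] = 2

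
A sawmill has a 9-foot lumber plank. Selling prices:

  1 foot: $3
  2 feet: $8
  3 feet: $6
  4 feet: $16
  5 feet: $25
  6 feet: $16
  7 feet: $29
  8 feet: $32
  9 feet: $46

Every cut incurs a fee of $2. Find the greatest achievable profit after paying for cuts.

46

Consider every possible first cut. r[k] is the best of p[i]+r[k−i] over all sellable i≤k, charging 2 whenever i<k.
r[1] = 3
r[2] = max(3+3-2, 8+0) = 8
r[3] = max(3+8-2, 8+3-2, 6+0) = 9
r[4] = max(3+9-2, 8+8-2, 6+3-2, 16+0) = 16
r[5] = max(3+16-2, 8+9-2, 6+8-2, 16+3-2, 25+0) = 25
r[6] = max(3+25-2, 8+16-2, 6+9-2, 16+8-2, 25+3-2, 16+0) = 26
r[7] = max(3+26-2, 8+25-2, 6+16-2, …, 16+3-2, 29+0) = 31
r[8] = max(3+31-2, 8+26-2, 6+25-2, …, 29+3-2, 32+0) = 32
r[9] = max(3+32-2, 8+31-2, 6+26-2, …, 32+3-2, 46+0) = 46
Best is to make no cuts and sell whole for $46.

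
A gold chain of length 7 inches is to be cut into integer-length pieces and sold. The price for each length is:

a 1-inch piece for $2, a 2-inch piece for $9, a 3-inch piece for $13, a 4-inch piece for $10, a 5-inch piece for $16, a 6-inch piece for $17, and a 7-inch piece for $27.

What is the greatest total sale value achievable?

Let r[k] be the best obtainable value from length k. For each k, try every first piece i and keep the best of price[i] + r[k−i].
r[1] = 2
r[2] = max(2+2, 9+0) = 9
r[3] = max(2+9, 9+2, 13+0) = 13
r[4] = max(2+13, 9+9, 13+2, 10+0) = 18
r[5] = max(2+18, 9+13, 13+9, 10+2, 16+0) = 22
r[6] = max(2+22, 9+18, 13+13, 10+9, 16+2, 17+0) = 27
r[7] = max(2+27, 9+22, 13+18, …, 17+2, 27+0) = 31
One optimal cutting: 3 + 2 + 2 → $13 + $9 + $9 = $31.

31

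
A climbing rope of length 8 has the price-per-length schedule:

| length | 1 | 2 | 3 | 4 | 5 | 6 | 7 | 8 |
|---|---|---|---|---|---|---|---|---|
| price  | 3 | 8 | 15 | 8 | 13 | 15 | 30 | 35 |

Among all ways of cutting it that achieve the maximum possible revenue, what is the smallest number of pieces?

3

Consider every possible first cut. r[k] is the best of p[i]+r[k−i] over all sellable i≤k.
r[1] = 3
r[2] = max(3+3, 8+0) = 8
r[3] = max(3+8, 8+3, 15+0) = 15
r[4] = max(3+15, 8+8, 15+3, 8+0) = 18
r[5] = max(3+18, 8+15, 15+8, 8+3, 13+0) = 23
r[6] = max(3+23, 8+18, 15+15, 8+8, 13+3, 15+0) = 30
r[7] = max(3+30, 8+23, 15+18, …, 15+3, 30+0) = 33
r[8] = max(3+33, 8+30, 15+23, …, 30+3, 35+0) = 38
Maximum revenue is €38.
Now minimize piece count subject to staying optimal: for each k, pieces[k] = 1 + min over i with p[i]+r[k−i]=r[k] of pieces[k−i].
pieces[5] = 2
pieces[6] = 2
pieces[7] = 3
pieces[8] = 3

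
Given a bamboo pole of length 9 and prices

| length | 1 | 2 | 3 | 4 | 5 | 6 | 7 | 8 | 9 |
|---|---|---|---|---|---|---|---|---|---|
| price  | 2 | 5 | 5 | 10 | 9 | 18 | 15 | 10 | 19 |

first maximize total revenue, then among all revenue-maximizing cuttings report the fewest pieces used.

3

Consider every possible first cut. r[k] is the best of p[i]+r[k−i] over all sellable i≤k.
r[1] = 2
r[2] = max(2+2, 5+0) = 5
r[3] = max(2+5, 5+2, 5+0) = 7
r[4] = max(2+7, 5+5, 5+2, 10+0) = 10
r[5] = max(2+10, 5+7, 5+5, 10+2, 9+0) = 12
r[6] = max(2+12, 5+10, 5+7, 10+5, 9+2, 18+0) = 18
r[7] = max(2+18, 5+12, 5+10, …, 18+2, 15+0) = 20
r[8] = max(2+20, 5+18, 5+12, …, 15+2, 10+0) = 23
r[9] = max(2+23, 5+20, 5+18, …, 10+2, 19+0) = 25
Maximum revenue is $25.
Now minimize piece count subject to staying optimal: for each k, pieces[k] = 1 + min over i with p[i]+r[k−i]=r[k] of pieces[k−i].
pieces[6] = 1
pieces[7] = 2
pieces[8] = 2
pieces[9] = 3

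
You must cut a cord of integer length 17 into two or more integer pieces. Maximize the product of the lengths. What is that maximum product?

486

Let prod[k] be the best product for length k (with at least one cut). For each first piece i, the rest contributes max(k−i, prod[k−i]).
prod[2] = 1·max(1,0) = 1·1 = 1
prod[3] = max(1·2, 2·1) = 2
prod[4] = max(1·3, 2·2, 3·1) = 4
prod[5] = max(1·4, 2·3, 3·2, 4·1) = 6
prod[6] = max(1·6, 2·4, 3·3, 4·2, 5·1) = 9
prod[7] = max(1·9, 2·6, 3·4, 4·3, 5·2, 6·1) = 12
prod[8] = max(1·12, 2·9, 3·6, …, 6·2, 7·1) = 18
prod[9] = max(1·18, 2·12, 3·9, …, 7·2, 8·1) = 27
prod[10] = max(1·27, 2·18, 3·12, …, 8·2, 9·1) = 36
prod[11] = max(1·36, 2·27, 3·18, …, 9·2, 10·1) = 54
prod[12] = max(1·54, 2·36, 3·27, …, 10·2, 11·1) = 81
prod[13] = max(1·81, 2·54, 3·36, …, 11·2, 12·1) = 108
prod[14] = max(1·108, 2·81, 3·54, …, 12·2, 13·1) = 162
prod[15] = max(1·162, 2·108, 3·81, …, 13·2, 14·1) = 243
prod[16] = max(1·243, 2·162, 3·108, …, 14·2, 15·1) = 324
prod[17] = max(1·324, 2·243, 3·162, …, 15·2, 16·1) = 486
One optimal split: 3 + 3 + 3 + 3 + 3 + 2; product 3·3·3·3·3·2 = 486.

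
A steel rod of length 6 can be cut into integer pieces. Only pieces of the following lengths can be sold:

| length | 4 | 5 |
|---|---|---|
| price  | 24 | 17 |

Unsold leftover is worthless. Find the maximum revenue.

Build f[k] bottom-up: f[k] = max over allowed piece i of (p[i] + f[k−i]).
f[1] = 0
f[2] = 0
f[3] = 0
f[4] = 24
f[5] = max(24+0, 17+0) = 24
f[6] = max(24+0, 17+0) = 24
One optimal cutting: pieces 4 with 2 units of scrap → $24.

24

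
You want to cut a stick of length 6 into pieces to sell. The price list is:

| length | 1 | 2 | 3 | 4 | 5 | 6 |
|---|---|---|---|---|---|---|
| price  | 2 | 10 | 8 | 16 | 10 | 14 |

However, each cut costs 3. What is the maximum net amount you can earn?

Build v[k] bottom-up: v[k] = max over allowed piece i of (p[i] + v[k−i]) − 3 per cut.
v[1] = 2
v[2] = max(2+2-3, 10+0) = 10
v[3] = max(2+10-3, 10+2-3, 8+0) = 9
v[4] = max(2+9-3, 10+10-3, 8+2-3, 16+0) = 17
v[5] = max(2+17-3, 10+9-3, 8+10-3, 16+2-3, 10+0) = 16
v[6] = max(2+16-3, 10+17-3, 8+9-3, 16+10-3, 10+2-3, 14+0) = 24
One optimal plan: pieces 2 + 2 + 2 (2 cuts) → 30 − 6 = 24.

24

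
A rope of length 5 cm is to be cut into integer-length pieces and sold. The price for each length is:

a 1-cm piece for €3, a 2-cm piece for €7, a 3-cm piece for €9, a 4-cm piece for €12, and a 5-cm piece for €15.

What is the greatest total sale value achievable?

Build best[k] bottom-up: best[k] = max over allowed piece i of (p[i] + best[k−i]).
best[1] = 3
best[2] = max(3+3, 7+0) = 7
best[3] = max(3+7, 7+3, 9+0) = 10
best[4] = max(3+10, 7+7, 9+3, 12+0) = 14
best[5] = max(3+14, 7+10, 9+7, 12+3, 15+0) = 17
One optimal cutting: 2 + 2 + 1 → €7 + €7 + €3 = €17.

17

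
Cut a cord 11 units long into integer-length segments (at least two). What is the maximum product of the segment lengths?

Fill P[k] for k=2..11: at each k try every first piece i and multiply by the better of (k−i) uncut or P[k−i].
Small cases: P[2]=1, P[3]=2, P[4]=4.
P[5] = 2×max(3,2) = 2×3 = 6
P[6] = 3×max(3,2) = 3×3 = 9
P[7] = 2×max(5,6) = 2×6 = 12
P[8] = 2×max(6,9) = 2×9 = 18
P[9] = 3×max(6,9) = 3×9 = 27
P[10] = 2×max(8,18) = 2×18 = 36
P[11] = 2×max(9,27) = 2×27 = 54
One optimal split: 3 + 3 + 3 + 2; product 3×3×3×2 = 54.

54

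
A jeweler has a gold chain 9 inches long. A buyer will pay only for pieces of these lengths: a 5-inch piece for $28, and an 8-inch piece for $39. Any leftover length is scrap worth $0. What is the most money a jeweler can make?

39

Consider every possible first cut. f[k] is the best of p[i]+f[k−i] over all sellable i≤k.
f[1] = 0
f[2] = 0
f[3] = 0
f[4] = 0
f[5] = 28
f[6] = 28
f[7] = 28
f[8] = max(28+0, 39+0) = 39
f[9] = max(28+0, 39+0) = 39
One optimal cutting: pieces 8 with 1 inch of scrap → $39.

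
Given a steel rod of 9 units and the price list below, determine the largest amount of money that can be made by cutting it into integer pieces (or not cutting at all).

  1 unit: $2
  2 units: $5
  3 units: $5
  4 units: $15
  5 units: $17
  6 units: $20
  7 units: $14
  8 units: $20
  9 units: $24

Consider every possible first cut. best[k] is the best of p[i]+best[k−i] over all sellable i≤k.
best[1] = 2
best[2] = max(2+2, 5+0) = 5
best[3] = max(2+5, 5+2, 5+0) = 7
best[4] = max(2+7, 5+5, 5+2, 15+0) = 15
best[5] = max(2+15, 5+7, 5+5, 15+2, 17+0) = 17
best[6] = max(2+17, 5+15, 5+7, 15+5, 17+2, 20+0) = 20
best[7] = max(2+20, 5+17, 5+15, …, 20+2, 14+0) = 22
best[8] = max(2+22, 5+20, 5+17, …, 14+2, 20+0) = 30
best[9] = max(2+30, 5+22, 5+20, …, 20+2, 24+0) = 32
One optimal cutting: 4 + 4 + 1 → $15 + $15 + $2 = $32.

32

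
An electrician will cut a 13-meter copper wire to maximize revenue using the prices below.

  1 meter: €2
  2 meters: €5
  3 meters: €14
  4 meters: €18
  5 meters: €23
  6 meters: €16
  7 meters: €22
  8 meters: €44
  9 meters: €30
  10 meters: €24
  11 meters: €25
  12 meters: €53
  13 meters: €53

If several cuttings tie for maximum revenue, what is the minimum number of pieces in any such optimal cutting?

Build r[k] bottom-up: r[k] = max over allowed piece i of (p[i] + r[k−i]).
r[1] = 2
r[2] = 5
r[3] = 14
r[4] = 18
r[5] = 23
r[6] = 28  (first piece 3, then r[3]=14)
r[7] = 32  (first piece 3, then r[4]=18)
r[8] = 44
r[9] = 46  (first piece 1, then r[8]=44)
r[10] = 49  (first piece 2, then r[8]=44)
r[11] = 58  (first piece 3, then r[8]=44)
r[12] = 62  (first piece 4, then r[8]=44)
r[13] = 67  (first piece 5, then r[8]=44)
Maximum revenue is €67.
Now minimize piece count subject to staying optimal: for each k, pieces[k] = 1 + min over i with p[i]+r[k−i]=r[k] of pieces[k−i].
pieces[10] = 2
pieces[11] = 2
pieces[12] = 2
pieces[13] = 2

2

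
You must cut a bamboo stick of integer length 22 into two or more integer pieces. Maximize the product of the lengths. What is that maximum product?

Let P[k] be the best product for length k (with at least one cut). For each first piece i, the rest contributes max(k−i, P[k−i]).
P[2] = 1×max(1,0) = 1×1 = 1
P[3] = 1×max(2,1) = 1×2 = 2
P[4] = 2×max(2,1) = 2×2 = 4
P[5] = 2×max(3,2) = 2×3 = 6
P[6] = 3×max(3,2) = 3×3 = 9
P[7] = 2×max(5,6) = 2×6 = 12
P[8] = 2×max(6,9) = 2×9 = 18
P[9] = 3×max(6,9) = 3×9 = 27
P[10] = 2×max(8,18) = 2×18 = 36
P[11] = 2×max(9,27) = 2×27 = 54
P[12] = 3×max(9,27) = 3×27 = 81
P[13] = 2×max(11,54) = 2×54 = 108
P[14] = 2×max(12,81) = 2×81 = 162
P[15] = 3×max(12,81) = 3×81 = 243
P[16] = 2×max(14,162) = 2×162 = 324
P[17] = 2×max(15,243) = 2×243 = 486
P[18] = 3×max(15,243) = 3×243 = 729
P[19] = 2×max(17,486) = 2×486 = 972
P[20] = 2×max(18,729) = 2×729 = 1458
P[21] = 3×max(18,729) = 3×729 = 2187
P[22] = 2×max(20,1458) = 2×1458 = 2916
One optimal split: 3 + 3 + 3 + 3 + 3 + 3 + 2 + 2; product 3×3×3×3×3×3×2×2 = 2916.

2916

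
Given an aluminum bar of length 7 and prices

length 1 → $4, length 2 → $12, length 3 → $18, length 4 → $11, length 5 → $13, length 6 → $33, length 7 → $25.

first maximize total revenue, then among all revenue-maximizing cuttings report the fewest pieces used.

Consider every possible first cut. r[k] is the best of p[i]+r[k−i] over all sellable i≤k.
r[1] = 4
r[2] = 12
r[3] = 18
r[4] = 24  (first piece 2, then r[2]=12)
r[5] = 30  (first piece 2, then r[3]=18)
r[6] = 36  (first piece 2, then r[4]=24)
r[7] = 42  (first piece 2, then r[5]=30)
Maximum revenue is $42.
Now minimize piece count subject to staying optimal: for each k, pieces[k] = 1 + min over i with p[i]+r[k−i]=r[k] of pieces[k−i].
pieces[4] = 2
pieces[5] = 2
pieces[6] = 2
pieces[7] = 3

3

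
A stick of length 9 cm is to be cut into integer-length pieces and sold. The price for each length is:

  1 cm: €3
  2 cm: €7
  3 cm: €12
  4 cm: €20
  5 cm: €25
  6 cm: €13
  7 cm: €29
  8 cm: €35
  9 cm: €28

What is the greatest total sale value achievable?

Build best[k] bottom-up: best[k] = max over allowed piece i of (p[i] + best[k−i]).
best[1] = 3
best[2] = max(3+3, 7+0) = 7
best[3] = max(3+7, 7+3, 12+0) = 12
best[4] = max(3+12, 7+7, 12+3, 20+0) = 20
best[5] = max(3+20, 7+12, 12+7, 20+3, 25+0) = 25
best[6] = max(3+25, 7+20, 12+12, 20+7, 25+3, 13+0) = 28
best[7] = max(3+28, 7+25, 12+20, …, 13+3, 29+0) = 32
best[8] = max(3+32, 7+28, 12+25, …, 29+3, 35+0) = 40
best[9] = max(3+40, 7+32, 12+28, …, 35+3, 28+0) = 45
One optimal cutting: 5 + 4 → €25 + €20 = €45.

45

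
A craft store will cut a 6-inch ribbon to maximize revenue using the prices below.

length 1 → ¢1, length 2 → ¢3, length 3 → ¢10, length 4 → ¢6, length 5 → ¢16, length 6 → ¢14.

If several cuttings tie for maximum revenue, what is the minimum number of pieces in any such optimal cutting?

2

Consider every possible first cut. r[k] is the best of p[i]+r[k−i] over all sellable i≤k.
r[1] = 1
r[2] = 3
r[3] = 10
r[4] = 11  (first piece 1, then r[3]=10)
r[5] = 16
r[6] = 20  (first piece 3, then r[3]=10)
Maximum revenue is ¢20.
Now minimize piece count subject to staying optimal: for each k, pieces[k] = 1 + min over i with p[i]+r[k−i]=r[k] of pieces[k−i].
pieces[3] = 1
pieces[4] = 2
pieces[5] = 1
pieces[6] = 2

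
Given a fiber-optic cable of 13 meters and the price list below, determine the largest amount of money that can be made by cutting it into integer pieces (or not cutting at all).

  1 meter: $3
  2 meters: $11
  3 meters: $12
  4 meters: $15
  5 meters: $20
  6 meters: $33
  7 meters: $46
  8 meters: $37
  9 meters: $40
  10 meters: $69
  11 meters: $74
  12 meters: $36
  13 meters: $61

Let v[k] be the best obtainable value from length k. For each k, try every first piece i and keep the best of price[i] + v[k−i].
v[1] = 3
v[2] = max(3+3, 11+0) = 11
v[3] = max(3+11, 11+3, 12+0) = 14
v[4] = max(3+14, 11+11, 12+3, 15+0) = 22
v[5] = max(3+22, 11+14, 12+11, 15+3, 20+0) = 25
v[6] = max(3+25, 11+22, 12+14, 15+11, 20+3, 33+0) = 33
v[7] = max(3+33, 11+25, 12+22, …, 33+3, 46+0) = 46
v[8] = max(3+46, 11+33, 12+25, …, 46+3, 37+0) = 49
v[9] = max(3+49, 11+46, 12+33, …, 37+3, 40+0) = 57
v[10] = max(3+57, 11+49, 12+46, …, 40+3, 69+0) = 69
v[11] = max(3+69, 11+57, 12+49, …, 69+3, 74+0) = 74
v[12] = max(3+74, 11+69, 12+57, …, 74+3, 36+0) = 80
v[13] = max(3+80, 11+74, 12+69, …, 36+3, 61+0) = 85
One optimal cutting: 11 + 2 → $74 + $11 = $85.

85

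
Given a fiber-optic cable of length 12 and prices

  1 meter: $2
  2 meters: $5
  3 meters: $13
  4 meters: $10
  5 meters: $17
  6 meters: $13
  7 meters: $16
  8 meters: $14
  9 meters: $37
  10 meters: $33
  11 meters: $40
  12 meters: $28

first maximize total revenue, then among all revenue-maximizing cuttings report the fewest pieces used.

4

Let r[k] be the best obtainable value from length k. For each k, try every first piece i and keep the best of price[i] + r[k−i].
r[1] = 2
r[2] = 5
r[3] = 13
r[4] = 15  (first piece 1, then r[3]=13)
r[5] = 18  (first piece 2, then r[3]=13)
r[6] = 26  (first piece 3, then r[3]=13)
r[7] = 28  (first piece 1, then r[6]=26)
r[8] = 31  (first piece 2, then r[6]=26)
r[9] = 39  (first piece 3, then r[6]=26)
r[10] = 41  (first piece 1, then r[9]=39)
r[11] = 44  (first piece 2, then r[9]=39)
r[12] = 52  (first piece 3, then r[9]=39)
Maximum revenue is $52.
Now minimize piece count subject to staying optimal: for each k, pieces[k] = 1 + min over i with p[i]+r[k−i]=r[k] of pieces[k−i].
pieces[9] = 3
pieces[10] = 4
pieces[11] = 4
pieces[12] = 4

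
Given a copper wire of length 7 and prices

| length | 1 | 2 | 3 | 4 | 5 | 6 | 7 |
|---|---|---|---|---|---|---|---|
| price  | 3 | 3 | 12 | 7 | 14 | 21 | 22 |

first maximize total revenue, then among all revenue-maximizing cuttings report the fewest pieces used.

Let r[k] be the best obtainable value from length k. For each k, try every first piece i and keep the best of price[i] + r[k−i].
r[1] = 3
r[2] = max(3+3, 3+0) = 6
r[3] = max(3+6, 3+3, 12+0) = 12
r[4] = max(3+12, 3+6, 12+3, 7+0) = 15
r[5] = max(3+15, 3+12, 12+6, 7+3, 14+0) = 18
r[6] = max(3+18, 3+15, 12+12, 7+6, 14+3, 21+0) = 24
r[7] = max(3+24, 3+18, 12+15, …, 21+3, 22+0) = 27
Maximum revenue is €27.
Now minimize piece count subject to staying optimal: for each k, pieces[k] = 1 + min over i with p[i]+r[k−i]=r[k] of pieces[k−i].
pieces[4] = 2
pieces[5] = 3
pieces[6] = 2
pieces[7] = 3

3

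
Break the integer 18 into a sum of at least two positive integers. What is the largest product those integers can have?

Define prod[k] = max over 1≤i<k of i · max(k−i, prod[k−i]); the inner max lets the remainder stay uncut if that's better.
Small cases: prod[2]=1, prod[3]=2, prod[4]=4, prod[5]=6, prod[6]=9, prod[7]=12, prod[8]=18, prod[9]=27, prod[10]=36.
prod[11] = 2×max(9,27) = 2×27 = 54
prod[12] = 3×max(9,27) = 3×27 = 81
prod[13] = 2×max(11,54) = 2×54 = 108
prod[14] = 2×max(12,81) = 2×81 = 162
prod[15] = 3×max(12,81) = 3×81 = 243
prod[16] = 2×max(14,162) = 2×162 = 324
prod[17] = 2×max(15,243) = 2×243 = 486
prod[18] = 3×max(15,243) = 3×243 = 729
One optimal split: 3 + 3 + 3 + 3 + 3 + 3; product 3×3×3×3×3×3 = 729.

729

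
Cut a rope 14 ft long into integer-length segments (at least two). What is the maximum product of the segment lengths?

Define P[k] = max over 1≤i<k of i · max(k−i, P[k−i]); the inner max lets the remainder stay uncut if that's better.
P[2] = 1·max(1,0) = 1·1 = 1
P[3] = max(1·2, 2·1) = 2
P[4] = max(1·3, 2·2, 3·1) = 4
P[5] = max(1·4, 2·3, 3·2, 4·1) = 6
P[6] = max(1·6, 2·4, 3·3, 4·2, 5·1) = 9
P[7] = max(1·9, 2·6, 3·4, 4·3, 5·2, 6·1) = 12
P[8] = max(1·12, 2·9, 3·6, …, 6·2, 7·1) = 18
P[9] = max(1·18, 2·12, 3·9, …, 7·2, 8·1) = 27
P[10] = max(1·27, 2·18, 3·12, …, 8·2, 9·1) = 36
P[11] = max(1·36, 2·27, 3·18, …, 9·2, 10·1) = 54
P[12] = max(1·54, 2·36, 3·27, …, 10·2, 11·1) = 81
P[13] = max(1·81, 2·54, 3·36, …, 11·2, 12·1) = 108
P[14] = max(1·108, 2·81, 3·54, …, 12·2, 13·1) = 162
One optimal split: 3 + 3 + 3 + 3 + 2; product 3·3·3·3·2 = 162.

162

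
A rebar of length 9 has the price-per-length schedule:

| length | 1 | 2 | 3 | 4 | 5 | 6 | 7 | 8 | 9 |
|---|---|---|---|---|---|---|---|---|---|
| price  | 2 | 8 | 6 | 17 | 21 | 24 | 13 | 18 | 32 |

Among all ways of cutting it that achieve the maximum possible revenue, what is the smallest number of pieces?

2

Build r[k] bottom-up: r[k] = max over allowed piece i of (p[i] + r[k−i]).
r[1] = 2
r[2] = max(2+2, 8+0) = 8
r[3] = max(2+8, 8+2, 6+0) = 10
r[4] = max(2+10, 8+8, 6+2, 17+0) = 17
r[5] = max(2+17, 8+10, 6+8, 17+2, 21+0) = 21
r[6] = max(2+21, 8+17, 6+10, 17+8, 21+2, 24+0) = 25
r[7] = max(2+25, 8+21, 6+17, …, 24+2, 13+0) = 29
r[8] = max(2+29, 8+25, 6+21, …, 13+2, 18+0) = 34
r[9] = max(2+34, 8+29, 6+25, …, 18+2, 32+0) = 38
Maximum revenue is ₹38.
Now minimize piece count subject to staying optimal: for each k, pieces[k] = 1 + min over i with p[i]+r[k−i]=r[k] of pieces[k−i].
pieces[6] = 2
pieces[7] = 2
pieces[8] = 2
pieces[9] = 2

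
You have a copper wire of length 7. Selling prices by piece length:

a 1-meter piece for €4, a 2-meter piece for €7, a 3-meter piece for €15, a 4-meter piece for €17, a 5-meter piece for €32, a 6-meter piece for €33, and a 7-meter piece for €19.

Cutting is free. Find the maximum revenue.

Build v[k] bottom-up: v[k] = max over allowed piece i of (p[i] + v[k−i]).
v[1] = 4
v[2] = 8  (first piece 1, then v[1]=4)
v[3] = 15
v[4] = 19  (first piece 1, then v[3]=15)
v[5] = 32
v[6] = 36  (first piece 1, then v[5]=32)
v[7] = 40  (first piece 1, then v[6]=36)
One optimal cutting: 5 + 1 + 1 → €32 + €4 + €4 = €40.

40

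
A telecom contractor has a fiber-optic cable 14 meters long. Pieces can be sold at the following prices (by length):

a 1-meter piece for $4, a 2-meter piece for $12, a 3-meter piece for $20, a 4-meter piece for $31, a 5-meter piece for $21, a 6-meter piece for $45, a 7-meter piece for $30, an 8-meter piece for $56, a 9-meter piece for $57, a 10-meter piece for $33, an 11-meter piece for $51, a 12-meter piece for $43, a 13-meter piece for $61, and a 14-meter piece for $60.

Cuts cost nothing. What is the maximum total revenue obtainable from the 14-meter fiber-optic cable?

107

Consider every possible first cut. v[k] is the best of p[i]+v[k−i] over all sellable i≤k.
v[1] = 4
v[2] = max(4+4, 12+0) = 12
v[3] = max(4+12, 12+4, 20+0) = 20
v[4] = max(4+20, 12+12, 20+4, 31+0) = 31
v[5] = max(4+31, 12+20, 20+12, 31+4, 21+0) = 35
v[6] = max(4+35, 12+31, 20+20, 31+12, 21+4, 45+0) = 45
v[7] = max(4+45, 12+35, 20+31, …, 45+4, 30+0) = 51
v[8] = max(4+51, 12+45, 20+35, …, 30+4, 56+0) = 62
v[9] = max(4+62, 12+51, 20+45, …, 56+4, 57+0) = 66
v[10] = max(4+66, 12+62, 20+51, …, 57+4, 33+0) = 76
v[11] = max(4+76, 12+66, 20+62, …, 33+4, 51+0) = 82
v[12] = max(4+82, 12+76, 20+66, …, 51+4, 43+0) = 93
v[13] = max(4+93, 12+82, 20+76, …, 43+4, 61+0) = 97
v[14] = max(4+97, 12+93, 20+82, …, 61+4, 60+0) = 107
One optimal cutting: 6 + 4 + 4 → $45 + $31 + $31 = $107.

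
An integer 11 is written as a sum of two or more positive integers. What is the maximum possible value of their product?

Define f[k] = max over 1≤i<k of i · max(k−i, f[k−i]); the inner max lets the remainder stay uncut if that's better.
f[2] = 1*max(1,0) = 1*1 = 1
f[3] = 1*max(2,1) = 1*2 = 2
f[4] = 2*max(2,1) = 2*2 = 4
f[5] = 2*max(3,2) = 2*3 = 6
f[6] = 3*max(3,2) = 3*3 = 9
f[7] = 2*max(5,6) = 2*6 = 12
f[8] = 2*max(6,9) = 2*9 = 18
f[9] = 3*max(6,9) = 3*9 = 27
f[10] = 2*max(8,18) = 2*18 = 36
f[11] = 2*max(9,27) = 2*27 = 54
One optimal split: 3 + 3 + 3 + 2; product 3*3*3*2 = 54.

54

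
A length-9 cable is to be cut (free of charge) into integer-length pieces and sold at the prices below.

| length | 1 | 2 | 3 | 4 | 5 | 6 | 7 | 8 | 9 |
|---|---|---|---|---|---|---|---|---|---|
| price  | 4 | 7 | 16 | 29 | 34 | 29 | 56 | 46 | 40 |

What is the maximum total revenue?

Consider every possible first cut. best[k] is the best of p[i]+best[k−i] over all sellable i≤k.
best[1] = 4
best[2] = max(4+4, 7+0) = 8
best[3] = max(4+8, 7+4, 16+0) = 16
best[4] = max(4+16, 7+8, 16+4, 29+0) = 29
best[5] = max(4+29, 7+16, 16+8, 29+4, 34+0) = 34
best[6] = max(4+34, 7+29, 16+16, 29+8, 34+4, 29+0) = 38
best[7] = max(4+38, 7+34, 16+29, …, 29+4, 56+0) = 56
best[8] = max(4+56, 7+38, 16+34, …, 56+4, 46+0) = 60
best[9] = max(4+60, 7+56, 16+38, …, 46+4, 40+0) = 64
One optimal cutting: 7 + 1 + 1 → $56 + $4 + $4 = $64.

64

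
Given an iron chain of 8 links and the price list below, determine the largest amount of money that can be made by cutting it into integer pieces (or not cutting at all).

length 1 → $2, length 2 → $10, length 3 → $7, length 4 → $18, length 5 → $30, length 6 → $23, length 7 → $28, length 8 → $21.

42

Let best[k] be the best obtainable value from length k. For each k, try every first piece i and keep the best of price[i] + best[k−i].
best[1] = 2
best[2] = 10
best[3] = 12  (first piece 1, then best[2]=10)
best[4] = 20  (first piece 2, then best[2]=10)
best[5] = 30
best[6] = 32  (first piece 1, then best[5]=30)
best[7] = 40  (first piece 2, then best[5]=30)
best[8] = 42  (first piece 1, then best[7]=40)
One optimal cutting: 5 + 2 + 1 → $30 + $10 + $2 = $42.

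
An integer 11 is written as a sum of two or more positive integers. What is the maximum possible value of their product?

Define prod[k] = max over 1≤i<k of i · max(k−i, prod[k−i]); the inner max lets the remainder stay uncut if that's better.
prod[2] = 1×max(1,0) = 1×1 = 1
prod[3] = max(1×2, 2×1) = 2
prod[4] = max(1×3, 2×2, 3×1) = 4
prod[5] = max(1×4, 2×3, 3×2, 4×1) = 6
prod[6] = max(1×6, 2×4, 3×3, 4×2, 5×1) = 9
prod[7] = max(1×9, 2×6, 3×4, 4×3, 5×2, 6×1) = 12
prod[8] = max(1×12, 2×9, 3×6, …, 6×2, 7×1) = 18
prod[9] = max(1×18, 2×12, 3×9, …, 7×2, 8×1) = 27
prod[10] = max(1×27, 2×18, 3×12, …, 8×2, 9×1) = 36
prod[11] = max(1×36, 2×27, 3×18, …, 9×2, 10×1) = 54
One optimal split: 3 + 3 + 3 + 2; product 3×3×3×2 = 54.

54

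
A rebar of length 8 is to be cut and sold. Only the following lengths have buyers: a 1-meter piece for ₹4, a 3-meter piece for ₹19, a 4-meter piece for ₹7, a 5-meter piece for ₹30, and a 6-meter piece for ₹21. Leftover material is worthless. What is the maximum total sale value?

Let best[k] be the best obtainable value from length k. For each k, try every first piece i and keep the best of price[i] + best[k−i].
best[1] = 4
best[2] = 8  (first piece 1, then best[1]=4)
best[3] = 19
best[4] = 23  (first piece 1, then best[3]=19)
best[5] = 30
best[6] = 38  (first piece 3, then best[3]=19)
best[7] = 42  (first piece 1, then best[6]=38)
best[8] = 49  (first piece 3, then best[5]=30)
One optimal cutting: 5 + 3 → ₹49.

49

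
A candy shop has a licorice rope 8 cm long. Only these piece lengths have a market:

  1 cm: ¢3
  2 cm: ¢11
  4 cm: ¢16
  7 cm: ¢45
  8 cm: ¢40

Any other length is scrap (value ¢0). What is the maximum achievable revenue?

Build f[k] bottom-up: f[k] = max over allowed piece i of (p[i] + f[k−i]).
f[1] = 3
f[2] = max(3+3, 11+0) = 11
f[3] = max(3+11, 11+3) = 14
f[4] = max(3+14, 11+11, 16+0) = 22
f[5] = max(3+22, 11+14, 16+3) = 25
f[6] = max(3+25, 11+22, 16+11) = 33
f[7] = max(3+33, 11+25, 16+14, 45+0) = 45
f[8] = max(3+45, 11+33, 16+22, 45+3, 40+0) = 48
One optimal cutting: 7 + 1 → ¢48.

48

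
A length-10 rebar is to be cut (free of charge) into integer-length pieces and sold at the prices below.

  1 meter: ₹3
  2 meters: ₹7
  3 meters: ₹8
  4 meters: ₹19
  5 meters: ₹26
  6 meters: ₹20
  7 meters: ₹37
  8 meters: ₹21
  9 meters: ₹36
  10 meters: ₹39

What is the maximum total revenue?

Let best[k] be the best obtainable value from length k. For each k, try every first piece i and keep the best of price[i] + best[k−i].
best[1] = 3
best[2] = max(3+3, 7+0) = 7
best[3] = max(3+7, 7+3, 8+0) = 10
best[4] = max(3+10, 7+7, 8+3, 19+0) = 19
best[5] = max(3+19, 7+10, 8+7, 19+3, 26+0) = 26
best[6] = max(3+26, 7+19, 8+10, 19+7, 26+3, 20+0) = 29
best[7] = max(3+29, 7+26, 8+19, …, 20+3, 37+0) = 37
best[8] = max(3+37, 7+29, 8+26, …, 37+3, 21+0) = 40
best[9] = max(3+40, 7+37, 8+29, …, 21+3, 36+0) = 45
best[10] = max(3+45, 7+40, 8+37, …, 36+3, 39+0) = 52
One optimal cutting: 5 + 5 → ₹26 + ₹26 = ₹52.

52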